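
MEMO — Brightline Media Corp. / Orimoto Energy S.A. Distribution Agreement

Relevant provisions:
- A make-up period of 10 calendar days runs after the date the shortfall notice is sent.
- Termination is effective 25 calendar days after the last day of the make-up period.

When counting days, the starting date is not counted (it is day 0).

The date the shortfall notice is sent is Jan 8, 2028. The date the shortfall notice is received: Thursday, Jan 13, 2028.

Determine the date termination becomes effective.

Feb 12, 2028

The last day of the make-up period: 10 calendar days after Jan 8, 2028 is Jan 18, 2028.
The date termination becomes effective: 25 calendar days after Jan 18, 2028 is Feb 12, 2028.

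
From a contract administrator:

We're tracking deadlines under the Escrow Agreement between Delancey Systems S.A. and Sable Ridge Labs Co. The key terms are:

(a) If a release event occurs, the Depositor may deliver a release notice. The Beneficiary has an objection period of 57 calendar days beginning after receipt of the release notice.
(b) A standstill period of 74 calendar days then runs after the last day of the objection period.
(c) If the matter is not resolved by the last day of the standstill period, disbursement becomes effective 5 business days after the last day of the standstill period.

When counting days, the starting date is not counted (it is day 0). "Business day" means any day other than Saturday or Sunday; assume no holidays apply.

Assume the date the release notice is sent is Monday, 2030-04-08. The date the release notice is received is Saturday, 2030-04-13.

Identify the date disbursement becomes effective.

2030-08-29

The last day of the objection period: 57 calendar days after 2030-04-13 is 2030-06-09.
Adding 74 calendar days to 2030-06-09 gives 2030-08-22, which is the last day of the standstill period.
From Thursday, 2030-08-22, 5 business days (Aug 23, Aug 26, Aug 27, Aug 28, Aug 29, skipping weekends) brings us to Thursday, 2030-08-29, which is the date disbursement becomes effective.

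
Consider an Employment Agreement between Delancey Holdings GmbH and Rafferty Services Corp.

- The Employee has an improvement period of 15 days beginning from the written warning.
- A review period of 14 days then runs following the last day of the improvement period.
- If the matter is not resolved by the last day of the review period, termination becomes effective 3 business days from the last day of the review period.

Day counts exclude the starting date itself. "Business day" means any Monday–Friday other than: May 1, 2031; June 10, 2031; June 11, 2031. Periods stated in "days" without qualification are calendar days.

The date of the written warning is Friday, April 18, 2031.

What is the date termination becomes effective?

The last day of the improvement period: April 18, 2031 + 15 days = May 3, 2031.
Adding 14 calendar days to May 3, 2031 gives May 17, 2031, which is the last day of the review period.
From Saturday, May 17, 2031, 3 business days (May 19, May 20, May 21, skipping weekends) brings us to Wednesday, May 21, 2031, which is the date termination becomes effective.

May 21, 2031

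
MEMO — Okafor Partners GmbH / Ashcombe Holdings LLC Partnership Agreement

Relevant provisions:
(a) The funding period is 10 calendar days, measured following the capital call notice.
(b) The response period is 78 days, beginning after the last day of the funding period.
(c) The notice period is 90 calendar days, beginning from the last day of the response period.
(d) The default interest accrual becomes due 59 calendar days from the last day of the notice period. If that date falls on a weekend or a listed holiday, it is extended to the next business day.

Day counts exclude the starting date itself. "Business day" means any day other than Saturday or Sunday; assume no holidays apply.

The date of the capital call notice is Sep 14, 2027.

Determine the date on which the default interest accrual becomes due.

May 8, 2028

The last day of the funding period: 10 calendar days after Sep 14, 2027 is Sep 24, 2027.
The last day of the response period: 78 calendar days after Sep 24, 2027 is Dec 11, 2027.
Adding 90 calendar days to Dec 11, 2027 gives Mar 10, 2028, which is the last day of the notice period.
Adding 59 calendar days to Mar 10, 2028 gives May 8, 2028, which is the date on which the default interest accrual becomes due. May 8, 2028 is a Monday, so no roll-forward applies.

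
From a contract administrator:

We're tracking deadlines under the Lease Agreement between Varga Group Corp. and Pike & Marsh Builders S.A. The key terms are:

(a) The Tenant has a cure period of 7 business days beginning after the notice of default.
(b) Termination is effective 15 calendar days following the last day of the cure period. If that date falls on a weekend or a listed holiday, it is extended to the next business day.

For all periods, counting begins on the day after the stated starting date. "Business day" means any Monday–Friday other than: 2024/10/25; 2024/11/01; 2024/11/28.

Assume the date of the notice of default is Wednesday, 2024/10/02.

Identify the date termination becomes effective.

2024/10/28

The last day of the cure period: 7 business days after Wednesday, 2024/10/02, skipping weekends — Oct 3, Oct 4, Oct 7, Oct 8, Oct 9, Oct 10, Oct 11 — lands on Friday, 2024/10/11.
The date termination becomes effective: 15 calendar days after 2024/10/11 is 2024/10/26. That falls on a Saturday, so it rolls to the next business day, Monday, 2024/10/28.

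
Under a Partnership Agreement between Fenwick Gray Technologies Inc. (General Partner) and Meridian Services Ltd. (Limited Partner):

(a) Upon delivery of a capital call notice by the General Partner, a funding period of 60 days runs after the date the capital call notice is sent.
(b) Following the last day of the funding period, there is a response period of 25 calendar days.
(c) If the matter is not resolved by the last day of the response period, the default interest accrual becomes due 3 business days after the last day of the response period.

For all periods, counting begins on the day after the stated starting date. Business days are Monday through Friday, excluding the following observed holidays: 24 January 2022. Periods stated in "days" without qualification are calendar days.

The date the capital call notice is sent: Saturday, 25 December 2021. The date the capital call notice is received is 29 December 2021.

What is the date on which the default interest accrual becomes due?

Adding 60 calendar days to 25 December 2021 gives 23 February 2022, which is the last day of the funding period.
The last day of the response period: 23 February 2022 + 25 days = 20 March 2022.
The date on which the default interest accrual becomes due: 3 business days after Sunday, 20 March 2022, skipping weekends — Mar 21, Mar 22, Mar 23 — lands on Wednesday, 23 March 2022.

23 March 2022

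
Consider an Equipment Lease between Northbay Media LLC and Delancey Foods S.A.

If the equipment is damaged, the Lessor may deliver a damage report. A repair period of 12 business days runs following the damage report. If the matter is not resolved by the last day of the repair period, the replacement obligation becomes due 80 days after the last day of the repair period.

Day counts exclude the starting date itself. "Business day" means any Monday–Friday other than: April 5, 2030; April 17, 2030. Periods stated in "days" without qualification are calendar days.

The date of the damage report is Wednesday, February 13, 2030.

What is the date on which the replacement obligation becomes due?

May 20, 2030

From Wednesday, February 13, 2030, 12 business days (Feb 14, Feb 15, Feb 18, Feb 19, …, Feb 27, Feb 28, Mar 1, skipping weekends) brings us to Friday, March 1, 2030, which is the last day of the repair period.
Adding 80 calendar days to March 1, 2030 gives May 20, 2030, which is the date on which the replacement obligation becomes due.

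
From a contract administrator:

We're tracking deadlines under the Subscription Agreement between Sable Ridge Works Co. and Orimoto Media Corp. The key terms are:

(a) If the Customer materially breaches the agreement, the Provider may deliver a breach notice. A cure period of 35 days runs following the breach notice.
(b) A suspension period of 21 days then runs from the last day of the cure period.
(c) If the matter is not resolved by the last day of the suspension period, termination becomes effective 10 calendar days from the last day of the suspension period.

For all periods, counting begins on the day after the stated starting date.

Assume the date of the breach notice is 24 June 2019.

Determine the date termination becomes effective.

The last day of the cure period: 35 calendar days after 24 June 2019 is 29 July 2019.
Adding 21 calendar days to 29 July 2019 gives 19 August 2019, which is the last day of the suspension period.
The date termination becomes effective: 10 calendar days after 19 August 2019 is 29 August 2019.

29 August 2019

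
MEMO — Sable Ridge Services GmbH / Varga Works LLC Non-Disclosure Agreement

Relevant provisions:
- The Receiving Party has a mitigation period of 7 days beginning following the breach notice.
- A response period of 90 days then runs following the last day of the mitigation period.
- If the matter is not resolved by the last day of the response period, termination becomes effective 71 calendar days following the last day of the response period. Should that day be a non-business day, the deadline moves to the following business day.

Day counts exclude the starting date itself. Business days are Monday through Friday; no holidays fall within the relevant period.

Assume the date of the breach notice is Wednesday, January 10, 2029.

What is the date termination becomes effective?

June 27, 2029

The last day of the mitigation period: 7 calendar days after January 10, 2029 is January 17, 2029.
The last day of the response period: 90 calendar days after January 17, 2029 is April 17, 2029.
The date termination becomes effective: 71 calendar days after April 17, 2029 is June 27, 2029. June 27, 2029 is a Wednesday, so no roll-forward applies.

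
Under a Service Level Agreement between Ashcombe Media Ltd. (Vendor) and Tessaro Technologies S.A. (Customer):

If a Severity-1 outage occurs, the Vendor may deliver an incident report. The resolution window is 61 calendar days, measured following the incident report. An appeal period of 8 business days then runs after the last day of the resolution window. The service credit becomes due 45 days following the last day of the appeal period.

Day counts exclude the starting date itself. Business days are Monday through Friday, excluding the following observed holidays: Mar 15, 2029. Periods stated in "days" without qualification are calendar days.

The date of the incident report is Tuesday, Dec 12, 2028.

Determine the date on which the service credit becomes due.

The last day of the resolution window: Dec 12, 2028 + 61 days = Feb 11, 2029.
From Sunday, Feb 11, 2029, 8 business days (Feb 12, Feb 13, Feb 14, Feb 15, Feb 16, Feb 19, Feb 20, Feb 21, skipping weekends) brings us to Wednesday, Feb 21, 2029, which is the last day of the appeal period.
The date on which the service credit becomes due: 45 calendar days after Feb 21, 2029 is Apr 7, 2029.

Apr 7, 2029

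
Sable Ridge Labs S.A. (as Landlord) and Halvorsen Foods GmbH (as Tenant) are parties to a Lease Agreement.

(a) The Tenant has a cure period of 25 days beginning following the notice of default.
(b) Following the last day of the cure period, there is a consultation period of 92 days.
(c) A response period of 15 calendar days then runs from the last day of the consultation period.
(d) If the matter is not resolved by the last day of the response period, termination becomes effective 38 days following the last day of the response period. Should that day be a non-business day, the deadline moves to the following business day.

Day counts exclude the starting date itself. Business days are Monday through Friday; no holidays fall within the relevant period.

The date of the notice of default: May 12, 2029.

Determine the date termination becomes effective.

Oct 29, 2029

The last day of the cure period: 25 calendar days after May 12, 2029 is Jun 6, 2029.
The last day of the consultation period: Jun 6, 2029 + 92 days = Sep 6, 2029.
The last day of the response period: 15 calendar days after Sep 6, 2029 is Sep 21, 2029.
The date termination becomes effective: Sep 21, 2029 + 38 days = Oct 29, 2029. Oct 29, 2029 is a Monday, so no roll-forward applies.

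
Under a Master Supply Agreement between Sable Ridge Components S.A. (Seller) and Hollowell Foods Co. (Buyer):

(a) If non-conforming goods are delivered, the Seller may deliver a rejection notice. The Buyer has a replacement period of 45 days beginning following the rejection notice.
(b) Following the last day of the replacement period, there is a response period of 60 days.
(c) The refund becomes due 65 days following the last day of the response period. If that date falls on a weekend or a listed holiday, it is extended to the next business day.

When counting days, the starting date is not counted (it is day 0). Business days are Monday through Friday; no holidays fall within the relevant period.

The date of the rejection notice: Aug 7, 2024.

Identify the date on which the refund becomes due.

The last day of the replacement period: 45 calendar days after Aug 7, 2024 is Sep 21, 2024.
The last day of the response period: 60 calendar days after Sep 21, 2024 is Nov 20, 2024.
The date on which the refund becomes due: 65 calendar days after Nov 20, 2024 is Jan 24, 2025. Jan 24, 2025 is a Friday, so no roll-forward applies.

Jan 24, 2025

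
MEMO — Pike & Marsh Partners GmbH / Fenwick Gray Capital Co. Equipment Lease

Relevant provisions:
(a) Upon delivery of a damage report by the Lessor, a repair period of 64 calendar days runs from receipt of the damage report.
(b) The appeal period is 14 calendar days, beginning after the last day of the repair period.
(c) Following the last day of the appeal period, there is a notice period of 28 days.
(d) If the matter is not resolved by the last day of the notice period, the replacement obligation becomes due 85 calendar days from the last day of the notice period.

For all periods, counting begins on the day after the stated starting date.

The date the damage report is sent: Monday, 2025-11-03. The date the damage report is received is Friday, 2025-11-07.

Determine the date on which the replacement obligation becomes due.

2026-05-17

The last day of the repair period: 64 calendar days after 2025-11-07 is 2026-01-10.
The last day of the appeal period: 2026-01-10 + 14 days = 2026-01-24.
The last day of the notice period: 2026-01-24 + 28 days = 2026-02-21.
The date on which the replacement obligation becomes due: 85 calendar days after 2026-02-21 is 2026-05-17.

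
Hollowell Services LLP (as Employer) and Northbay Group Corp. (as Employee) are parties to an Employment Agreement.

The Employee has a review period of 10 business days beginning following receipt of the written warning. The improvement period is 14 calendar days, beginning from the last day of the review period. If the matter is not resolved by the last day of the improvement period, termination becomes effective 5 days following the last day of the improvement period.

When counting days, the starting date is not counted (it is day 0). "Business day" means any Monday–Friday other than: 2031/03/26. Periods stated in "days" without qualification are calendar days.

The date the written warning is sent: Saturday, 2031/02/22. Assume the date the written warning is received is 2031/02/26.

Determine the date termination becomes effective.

The last day of the review period: 10 business days after Wednesday, 2031/02/26, skipping weekends — Feb 27, Feb 28, Mar 3, Mar 4, Mar 5, Mar 6, Mar 7, Mar 10, Mar 11, Mar 12 — lands on Wednesday, 2031/03/12.
The last day of the improvement period: 2031/03/12 + 14 days = 2031/03/26.
The date termination becomes effective: 5 calendar days after 2031/03/26 is 2031/03/31.

2031/03/31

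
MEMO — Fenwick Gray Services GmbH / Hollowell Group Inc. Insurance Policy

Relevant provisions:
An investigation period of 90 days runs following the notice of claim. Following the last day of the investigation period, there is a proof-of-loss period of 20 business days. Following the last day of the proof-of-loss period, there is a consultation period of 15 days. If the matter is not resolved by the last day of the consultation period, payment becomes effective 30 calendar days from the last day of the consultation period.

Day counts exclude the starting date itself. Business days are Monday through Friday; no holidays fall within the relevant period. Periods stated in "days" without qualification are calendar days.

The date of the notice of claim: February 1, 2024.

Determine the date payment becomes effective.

July 13, 2024

Adding 90 calendar days to February 1, 2024 gives May 1, 2024, which is the last day of the investigation period.
From Wednesday, May 1, 2024, 20 business days (May 2, May 3, May 6, May 7, …, May 27, May 28, May 29, skipping weekends) brings us to Wednesday, May 29, 2024, which is the last day of the proof-of-loss period.
The last day of the consultation period: 15 calendar days after May 29, 2024 is June 13, 2024.
The date payment becomes effective: 30 calendar days after June 13, 2024 is July 13, 2024.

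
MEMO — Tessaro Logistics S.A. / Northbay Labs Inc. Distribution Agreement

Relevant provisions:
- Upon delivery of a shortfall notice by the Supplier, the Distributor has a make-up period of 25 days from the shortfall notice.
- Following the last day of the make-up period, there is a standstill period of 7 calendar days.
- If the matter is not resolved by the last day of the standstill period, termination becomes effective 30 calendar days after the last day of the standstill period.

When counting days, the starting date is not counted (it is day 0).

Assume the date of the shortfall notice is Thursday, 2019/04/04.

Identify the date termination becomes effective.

The last day of the make-up period: 25 calendar days after 2019/04/04 is 2019/04/29.
The last day of the standstill period: 7 calendar days after 2019/04/29 is 2019/05/06.
The date termination becomes effective: 2019/05/06 + 30 days = 2019/06/05.

2019/06/05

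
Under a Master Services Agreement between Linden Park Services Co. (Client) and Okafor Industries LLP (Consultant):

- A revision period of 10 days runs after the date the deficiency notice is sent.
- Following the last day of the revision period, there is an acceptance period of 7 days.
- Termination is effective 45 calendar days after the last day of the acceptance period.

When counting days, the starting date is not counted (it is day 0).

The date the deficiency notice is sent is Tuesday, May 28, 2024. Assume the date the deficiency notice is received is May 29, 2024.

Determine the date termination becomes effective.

Adding 10 calendar days to May 28, 2024 gives June 7, 2024, which is the last day of the revision period.
The last day of the acceptance period: 7 calendar days after June 7, 2024 is June 14, 2024.
The date termination becomes effective: 45 calendar days after June 14, 2024 is July 29, 2024.

July 29, 2024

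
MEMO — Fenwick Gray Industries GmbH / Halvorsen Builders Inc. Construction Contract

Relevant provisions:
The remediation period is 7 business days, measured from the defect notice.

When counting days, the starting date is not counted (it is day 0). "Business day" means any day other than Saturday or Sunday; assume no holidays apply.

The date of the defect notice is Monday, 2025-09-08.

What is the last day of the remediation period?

From Monday, 2025-09-08, 7 business days (Sep 9, Sep 10, Sep 11, Sep 12, Sep 15, Sep 16, Sep 17, skipping weekends) brings us to Wednesday, 2025-09-17, which is the last day of the remediation period.

2025-09-17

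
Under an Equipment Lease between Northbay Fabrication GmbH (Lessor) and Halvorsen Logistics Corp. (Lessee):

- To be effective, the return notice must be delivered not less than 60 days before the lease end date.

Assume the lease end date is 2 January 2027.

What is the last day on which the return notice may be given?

3 November 2026

Counting back 60 calendar days from 2 January 2027 gives 3 November 2026.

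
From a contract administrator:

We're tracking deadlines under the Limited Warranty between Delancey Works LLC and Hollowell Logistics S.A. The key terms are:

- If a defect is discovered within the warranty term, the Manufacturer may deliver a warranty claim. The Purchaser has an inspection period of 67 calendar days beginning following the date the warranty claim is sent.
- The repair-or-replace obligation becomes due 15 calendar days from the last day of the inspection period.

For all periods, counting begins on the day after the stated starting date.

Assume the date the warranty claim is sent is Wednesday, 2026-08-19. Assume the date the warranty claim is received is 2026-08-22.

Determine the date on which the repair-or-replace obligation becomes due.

2026-11-09

The last day of the inspection period: 2026-08-19 + 67 days = 2026-10-25.
The date on which the repair-or-replace obligation becomes due: 15 calendar days after 2026-10-25 is 2026-11-09.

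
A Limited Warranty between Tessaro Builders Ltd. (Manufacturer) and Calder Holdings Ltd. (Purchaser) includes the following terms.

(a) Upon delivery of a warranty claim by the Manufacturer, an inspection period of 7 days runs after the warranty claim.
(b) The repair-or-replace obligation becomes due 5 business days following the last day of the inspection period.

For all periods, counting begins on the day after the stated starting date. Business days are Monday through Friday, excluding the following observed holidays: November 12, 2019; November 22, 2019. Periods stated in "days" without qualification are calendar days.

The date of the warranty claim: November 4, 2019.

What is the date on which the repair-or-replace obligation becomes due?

November 19, 2019

The last day of the inspection period: 7 calendar days after November 4, 2019 is November 11, 2019.
From Monday, November 11, 2019, 5 business days (Nov 13, Nov 14, Nov 15, Nov 18, Nov 19, skipping weekends and the listed holiday on Nov 12) brings us to Tuesday, November 19, 2019, which is the date on which the repair-or-replace obligation becomes due.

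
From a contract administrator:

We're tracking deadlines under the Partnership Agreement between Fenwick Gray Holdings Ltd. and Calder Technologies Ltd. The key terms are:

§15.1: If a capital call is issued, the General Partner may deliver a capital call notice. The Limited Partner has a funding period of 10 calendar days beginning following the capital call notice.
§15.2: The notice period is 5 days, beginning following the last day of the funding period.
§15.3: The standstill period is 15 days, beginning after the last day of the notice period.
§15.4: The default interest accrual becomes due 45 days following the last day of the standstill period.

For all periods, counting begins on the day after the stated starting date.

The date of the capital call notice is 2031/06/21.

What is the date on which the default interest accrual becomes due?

2031/09/04

Adding 10 calendar days to 2031/06/21 gives 2031/07/01, which is the last day of the funding period.
The last day of the notice period: 5 calendar days after 2031/07/01 is 2031/07/06.
Adding 15 calendar days to 2031/07/06 gives 2031/07/21, which is the last day of the standstill period.
Adding 45 calendar days to 2031/07/21 gives 2031/09/04, which is the date on which the default interest accrual becomes due.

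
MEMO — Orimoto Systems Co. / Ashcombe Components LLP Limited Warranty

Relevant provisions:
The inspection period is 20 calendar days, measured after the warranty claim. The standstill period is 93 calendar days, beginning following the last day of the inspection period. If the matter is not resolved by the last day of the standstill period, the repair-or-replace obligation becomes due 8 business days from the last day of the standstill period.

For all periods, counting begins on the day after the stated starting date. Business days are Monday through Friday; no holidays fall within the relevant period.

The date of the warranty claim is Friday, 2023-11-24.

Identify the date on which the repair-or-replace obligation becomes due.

2024-03-27

The last day of the inspection period: 2023-11-24 + 20 days = 2023-12-14.
The last day of the standstill period: 93 calendar days after 2023-12-14 is 2024-03-16.
The date on which the repair-or-replace obligation becomes due: 8 business days after Saturday, 2024-03-16, skipping weekends — Mar 18, Mar 19, Mar 20, Mar 21, Mar 22, Mar 25, Mar 26, Mar 27 — lands on Wednesday, 2024-03-27.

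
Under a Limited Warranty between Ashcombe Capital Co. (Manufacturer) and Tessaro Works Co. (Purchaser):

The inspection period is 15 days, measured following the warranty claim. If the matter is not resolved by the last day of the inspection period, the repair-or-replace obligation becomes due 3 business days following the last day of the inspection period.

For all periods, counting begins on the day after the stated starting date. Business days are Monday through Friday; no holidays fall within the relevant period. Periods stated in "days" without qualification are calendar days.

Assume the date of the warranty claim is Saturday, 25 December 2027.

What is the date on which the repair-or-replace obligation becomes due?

12 January 2028

The last day of the inspection period: 15 calendar days after 25 December 2027 is 9 January 2028.
From Sunday, 9 January 2028, 3 business days (Jan 10, Jan 11, Jan 12, skipping weekends) brings us to Wednesday, 12 January 2028, which is the date on which the repair-or-replace obligation becomes due.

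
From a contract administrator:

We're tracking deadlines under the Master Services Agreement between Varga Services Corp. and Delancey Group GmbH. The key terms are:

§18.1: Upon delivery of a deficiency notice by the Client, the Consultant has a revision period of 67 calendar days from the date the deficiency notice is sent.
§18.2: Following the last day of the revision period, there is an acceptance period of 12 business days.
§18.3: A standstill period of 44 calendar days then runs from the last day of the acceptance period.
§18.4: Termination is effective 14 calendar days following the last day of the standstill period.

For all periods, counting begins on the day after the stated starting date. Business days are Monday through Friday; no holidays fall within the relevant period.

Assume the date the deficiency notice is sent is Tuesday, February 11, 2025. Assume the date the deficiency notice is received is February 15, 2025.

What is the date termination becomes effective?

The last day of the revision period: 67 calendar days after February 11, 2025 is April 19, 2025.
From Saturday, April 19, 2025, 12 business days (Apr 21, Apr 22, Apr 23, Apr 24, …, May 2, May 5, May 6, skipping weekends) brings us to Tuesday, May 6, 2025, which is the last day of the acceptance period.
Adding 44 calendar days to May 6, 2025 gives June 19, 2025, which is the last day of the standstill period.
The date termination becomes effective: 14 calendar days after June 19, 2025 is July 3, 2025.

July 3, 2025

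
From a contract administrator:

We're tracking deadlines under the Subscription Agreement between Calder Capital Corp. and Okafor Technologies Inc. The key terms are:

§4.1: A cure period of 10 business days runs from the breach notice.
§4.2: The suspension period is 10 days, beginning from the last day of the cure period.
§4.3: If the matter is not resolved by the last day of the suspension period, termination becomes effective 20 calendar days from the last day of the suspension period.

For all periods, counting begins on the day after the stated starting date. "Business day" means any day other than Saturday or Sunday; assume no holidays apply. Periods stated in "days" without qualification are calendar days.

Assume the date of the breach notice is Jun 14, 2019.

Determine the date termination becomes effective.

From Friday, Jun 14, 2019, 10 business days (Jun 17, Jun 18, Jun 19, Jun 20, Jun 21, Jun 24, Jun 25, Jun 26, Jun 27, Jun 28, skipping weekends) brings us to Friday, Jun 28, 2019, which is the last day of the cure period.
The last day of the suspension period: Jun 28, 2019 + 10 days = Jul 8, 2019.
The date termination becomes effective: 20 calendar days after Jul 8, 2019 is Jul 28, 2019.

Jul 28, 2019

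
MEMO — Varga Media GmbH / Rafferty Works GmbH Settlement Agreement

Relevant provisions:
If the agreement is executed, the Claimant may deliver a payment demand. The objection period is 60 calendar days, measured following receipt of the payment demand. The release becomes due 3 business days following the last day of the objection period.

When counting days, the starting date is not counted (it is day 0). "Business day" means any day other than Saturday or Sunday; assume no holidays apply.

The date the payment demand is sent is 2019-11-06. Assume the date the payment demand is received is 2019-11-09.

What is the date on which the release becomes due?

The last day of the objection period: 60 calendar days after 2019-11-09 is 2020-01-08.
The date on which the release becomes due: 3 business days after Wednesday, 2020-01-08, skipping weekends — Jan 9, Jan 10, Jan 13 — lands on Monday, 2020-01-13.

2020-01-13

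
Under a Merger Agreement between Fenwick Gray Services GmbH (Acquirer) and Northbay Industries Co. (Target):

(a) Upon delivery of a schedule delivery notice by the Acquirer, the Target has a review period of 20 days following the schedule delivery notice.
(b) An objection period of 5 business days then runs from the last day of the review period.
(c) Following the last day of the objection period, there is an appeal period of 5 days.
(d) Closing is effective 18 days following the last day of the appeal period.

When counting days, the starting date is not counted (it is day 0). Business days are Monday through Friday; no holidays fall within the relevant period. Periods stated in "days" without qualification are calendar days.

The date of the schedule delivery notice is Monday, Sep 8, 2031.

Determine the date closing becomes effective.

The last day of the review period: 20 calendar days after Sep 8, 2031 is Sep 28, 2031.
From Sunday, Sep 28, 2031, 5 business days (Sep 29, Sep 30, Oct 1, Oct 2, Oct 3, skipping weekends) brings us to Friday, Oct 3, 2031, which is the last day of the objection period.
The last day of the appeal period: 5 calendar days after Oct 3, 2031 is Oct 8, 2031.
Adding 18 calendar days to Oct 8, 2031 gives Oct 26, 2031, which is the date closing becomes effective.

Oct 26, 2031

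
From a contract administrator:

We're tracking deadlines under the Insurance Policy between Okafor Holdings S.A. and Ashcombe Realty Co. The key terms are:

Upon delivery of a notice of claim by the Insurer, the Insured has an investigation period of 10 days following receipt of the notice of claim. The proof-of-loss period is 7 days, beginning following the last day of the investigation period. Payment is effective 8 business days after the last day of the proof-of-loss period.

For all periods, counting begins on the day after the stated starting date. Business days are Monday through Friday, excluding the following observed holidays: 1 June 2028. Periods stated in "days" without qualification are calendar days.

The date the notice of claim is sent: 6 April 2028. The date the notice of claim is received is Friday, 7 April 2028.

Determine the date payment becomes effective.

Adding 10 calendar days to 7 April 2028 gives 17 April 2028, which is the last day of the investigation period.
The last day of the proof-of-loss period: 7 calendar days after 17 April 2028 is 24 April 2028.
The date payment becomes effective: 8 business days after Monday, 24 April 2028, skipping weekends — Apr 25, Apr 26, Apr 27, Apr 28, May 1, May 2, May 3, May 4 — lands on Thursday, 4 May 2028.

4 May 2028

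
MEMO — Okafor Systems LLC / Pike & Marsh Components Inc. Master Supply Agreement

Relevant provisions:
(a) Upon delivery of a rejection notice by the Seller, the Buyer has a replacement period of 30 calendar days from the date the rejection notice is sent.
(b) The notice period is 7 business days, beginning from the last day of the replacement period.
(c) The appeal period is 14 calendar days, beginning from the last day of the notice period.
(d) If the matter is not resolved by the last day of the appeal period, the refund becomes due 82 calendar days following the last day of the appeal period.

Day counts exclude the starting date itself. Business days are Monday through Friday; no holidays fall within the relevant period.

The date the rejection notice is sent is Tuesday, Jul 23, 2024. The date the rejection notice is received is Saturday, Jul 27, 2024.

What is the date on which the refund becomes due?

The last day of the replacement period: 30 calendar days after Jul 23, 2024 is Aug 22, 2024.
The last day of the notice period: 7 business days after Thursday, Aug 22, 2024, skipping weekends — Aug 23, Aug 26, Aug 27, Aug 28, Aug 29, Aug 30, Sep 2 — lands on Monday, Sep 2, 2024.
Adding 14 calendar days to Sep 2, 2024 gives Sep 16, 2024, which is the last day of the appeal period.
The date on which the refund becomes due: Sep 16, 2024 + 82 days = Dec 7, 2024.

Dec 7, 2024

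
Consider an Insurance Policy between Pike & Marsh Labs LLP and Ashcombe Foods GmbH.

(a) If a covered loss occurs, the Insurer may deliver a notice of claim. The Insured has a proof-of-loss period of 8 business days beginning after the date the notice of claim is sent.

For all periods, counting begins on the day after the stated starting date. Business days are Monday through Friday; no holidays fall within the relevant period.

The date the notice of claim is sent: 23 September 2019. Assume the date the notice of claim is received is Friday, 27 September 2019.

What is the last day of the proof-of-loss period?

From Monday, 23 September 2019, 8 business days (Sep 24, Sep 25, Sep 26, Sep 27, Sep 30, Oct 1, Oct 2, Oct 3, skipping weekends) brings us to Thursday, 3 October 2019, which is the last day of the proof-of-loss period.

3 October 2019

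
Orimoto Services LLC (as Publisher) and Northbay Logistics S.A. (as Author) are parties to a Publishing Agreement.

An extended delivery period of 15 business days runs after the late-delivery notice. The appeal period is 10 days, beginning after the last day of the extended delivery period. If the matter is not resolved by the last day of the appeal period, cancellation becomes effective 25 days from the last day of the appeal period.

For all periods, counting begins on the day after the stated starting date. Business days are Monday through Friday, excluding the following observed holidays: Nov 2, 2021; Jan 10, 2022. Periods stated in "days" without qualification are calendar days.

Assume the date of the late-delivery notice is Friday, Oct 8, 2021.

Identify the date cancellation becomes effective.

The last day of the extended delivery period: 15 business days after Friday, Oct 8, 2021, skipping weekends — Oct 11, Oct 12, Oct 13, Oct 14, …, Oct 27, Oct 28, Oct 29 — lands on Friday, Oct 29, 2021.
The last day of the appeal period: Oct 29, 2021 + 10 days = Nov 8, 2021.
The date cancellation becomes effective: 25 calendar days after Nov 8, 2021 is Dec 3, 2021.

Dec 3, 2021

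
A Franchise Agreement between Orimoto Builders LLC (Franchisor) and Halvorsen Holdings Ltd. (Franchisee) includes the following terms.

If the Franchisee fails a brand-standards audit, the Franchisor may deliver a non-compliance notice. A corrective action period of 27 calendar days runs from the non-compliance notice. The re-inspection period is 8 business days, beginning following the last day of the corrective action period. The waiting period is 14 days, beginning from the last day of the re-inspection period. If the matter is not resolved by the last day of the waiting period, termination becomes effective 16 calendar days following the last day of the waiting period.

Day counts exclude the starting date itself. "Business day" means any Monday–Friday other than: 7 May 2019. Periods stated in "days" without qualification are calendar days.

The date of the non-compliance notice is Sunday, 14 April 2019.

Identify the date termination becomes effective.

21 June 2019

Adding 27 calendar days to 14 April 2019 gives 11 May 2019, which is the last day of the corrective action period.
The last day of the re-inspection period: counting 8 business days from Saturday, 11 May 2019 (May 13, May 14, May 15, May 16, May 17, May 20, May 21, May 22, skipping weekends) reaches Wednesday, 22 May 2019.
The last day of the waiting period: 22 May 2019 + 14 days = 5 June 2019.
Adding 16 calendar days to 5 June 2019 gives 21 June 2019, which is the date termination becomes effective.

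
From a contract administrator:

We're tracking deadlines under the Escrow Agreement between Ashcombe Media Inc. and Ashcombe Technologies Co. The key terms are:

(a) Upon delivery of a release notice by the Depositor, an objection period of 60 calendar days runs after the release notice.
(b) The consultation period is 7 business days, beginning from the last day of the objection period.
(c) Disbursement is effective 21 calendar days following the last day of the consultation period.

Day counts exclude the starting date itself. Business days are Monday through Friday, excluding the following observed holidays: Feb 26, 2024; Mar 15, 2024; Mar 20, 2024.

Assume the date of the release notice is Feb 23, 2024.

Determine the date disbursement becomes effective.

Adding 60 calendar days to Feb 23, 2024 gives Apr 23, 2024, which is the last day of the objection period.
The last day of the consultation period: counting 7 business days from Tuesday, Apr 23, 2024 (Apr 24, Apr 25, Apr 26, Apr 29, Apr 30, May 1, May 2, skipping weekends) reaches Thursday, May 2, 2024.
The date disbursement becomes effective: 21 calendar days after May 2, 2024 is May 23, 2024.

May 23, 2024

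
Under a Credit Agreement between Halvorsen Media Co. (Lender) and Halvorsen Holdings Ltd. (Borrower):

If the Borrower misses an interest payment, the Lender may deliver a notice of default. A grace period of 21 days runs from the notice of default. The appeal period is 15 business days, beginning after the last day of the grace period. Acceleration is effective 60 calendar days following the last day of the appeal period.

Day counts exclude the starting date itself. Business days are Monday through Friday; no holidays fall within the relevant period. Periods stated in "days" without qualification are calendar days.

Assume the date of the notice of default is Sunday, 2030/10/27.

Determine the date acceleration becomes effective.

2031/02/04

The last day of the grace period: 21 calendar days after 2030/10/27 is 2030/11/17.
The last day of the appeal period: counting 15 business days from Sunday, 2030/11/17 (Nov 18, Nov 19, Nov 20, Nov 21, …, Dec 4, Dec 5, Dec 6, skipping weekends) reaches Friday, 2030/12/06.
The date acceleration becomes effective: 60 calendar days after 2030/12/06 is 2031/02/04.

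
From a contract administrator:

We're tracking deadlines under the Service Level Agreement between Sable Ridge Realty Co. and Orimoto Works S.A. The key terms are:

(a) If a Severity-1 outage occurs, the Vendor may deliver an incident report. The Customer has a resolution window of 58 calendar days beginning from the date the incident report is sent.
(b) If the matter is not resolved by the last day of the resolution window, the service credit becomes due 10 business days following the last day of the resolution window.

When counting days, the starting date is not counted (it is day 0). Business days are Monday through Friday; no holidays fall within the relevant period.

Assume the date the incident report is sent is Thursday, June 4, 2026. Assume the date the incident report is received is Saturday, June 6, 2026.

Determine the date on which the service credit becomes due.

August 14, 2026

The last day of the resolution window: June 4, 2026 + 58 days = August 1, 2026.
From Saturday, August 1, 2026, 10 business days (Aug 3, Aug 4, Aug 5, Aug 6, Aug 7, Aug 10, Aug 11, Aug 12, Aug 13, Aug 14, skipping weekends) brings us to Friday, August 14, 2026, which is the date on which the service credit becomes due.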